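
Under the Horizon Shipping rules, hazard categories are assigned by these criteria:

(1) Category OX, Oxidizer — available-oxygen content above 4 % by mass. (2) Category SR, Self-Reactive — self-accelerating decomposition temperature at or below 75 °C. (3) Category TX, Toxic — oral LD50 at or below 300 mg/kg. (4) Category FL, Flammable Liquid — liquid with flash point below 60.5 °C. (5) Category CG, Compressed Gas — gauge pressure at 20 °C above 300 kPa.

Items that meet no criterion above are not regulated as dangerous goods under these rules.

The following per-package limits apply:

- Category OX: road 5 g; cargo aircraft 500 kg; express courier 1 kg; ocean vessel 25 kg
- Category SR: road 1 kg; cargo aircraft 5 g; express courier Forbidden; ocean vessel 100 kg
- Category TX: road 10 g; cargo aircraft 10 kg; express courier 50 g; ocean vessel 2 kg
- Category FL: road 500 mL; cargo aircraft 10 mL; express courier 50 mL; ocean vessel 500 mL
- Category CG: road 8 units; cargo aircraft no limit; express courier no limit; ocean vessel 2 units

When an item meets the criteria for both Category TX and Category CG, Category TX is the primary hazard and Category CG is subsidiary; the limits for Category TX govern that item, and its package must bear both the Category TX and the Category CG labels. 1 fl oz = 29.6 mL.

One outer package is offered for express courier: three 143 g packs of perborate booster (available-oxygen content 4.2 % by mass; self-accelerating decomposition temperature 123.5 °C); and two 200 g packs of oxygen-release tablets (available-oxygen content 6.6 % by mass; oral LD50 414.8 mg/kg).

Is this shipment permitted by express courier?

The perborate booster has available-oxygen content 4.2 % by mass, which is > 4 % by mass, so it is Category OX (Oxidizer).
The oxygen-release tablets have available-oxygen content 6.6 % by mass, which is > 4 % by mass, so they are Category OX (Oxidizer).
Total Category OX: (three 143 g packs = 429 g) + (two 200 g packs = 400 g) = 829 g.
That is within the Category OX express courier limit of 1 kg.

Yes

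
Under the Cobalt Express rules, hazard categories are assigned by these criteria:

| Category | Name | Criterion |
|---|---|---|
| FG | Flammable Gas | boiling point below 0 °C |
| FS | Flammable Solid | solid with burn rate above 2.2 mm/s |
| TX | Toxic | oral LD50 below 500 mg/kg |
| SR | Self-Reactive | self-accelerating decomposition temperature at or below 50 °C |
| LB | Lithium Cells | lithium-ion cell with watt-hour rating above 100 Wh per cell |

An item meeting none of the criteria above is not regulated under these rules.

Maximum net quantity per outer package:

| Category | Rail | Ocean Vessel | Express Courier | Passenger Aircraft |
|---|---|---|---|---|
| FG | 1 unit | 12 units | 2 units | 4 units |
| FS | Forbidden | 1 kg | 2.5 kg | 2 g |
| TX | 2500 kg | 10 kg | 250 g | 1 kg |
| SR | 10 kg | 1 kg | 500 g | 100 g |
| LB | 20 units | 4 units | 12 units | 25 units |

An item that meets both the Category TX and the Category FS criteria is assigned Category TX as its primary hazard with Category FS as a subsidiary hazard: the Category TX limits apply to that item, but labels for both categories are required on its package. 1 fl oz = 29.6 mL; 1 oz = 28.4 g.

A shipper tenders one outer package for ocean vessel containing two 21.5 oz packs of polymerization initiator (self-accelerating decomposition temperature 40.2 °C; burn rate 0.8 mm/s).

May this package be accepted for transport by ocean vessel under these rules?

Polymerization initiator: self-accelerating decomposition temperature 40.2 °C ≤ 50 °C → Category SR (Self-Reactive).
Category SR quantity: two 21.5 oz packs = 1221.2 g.
1221.2 g exceeds the ocean vessel limit of 1 kg for Category SR.

No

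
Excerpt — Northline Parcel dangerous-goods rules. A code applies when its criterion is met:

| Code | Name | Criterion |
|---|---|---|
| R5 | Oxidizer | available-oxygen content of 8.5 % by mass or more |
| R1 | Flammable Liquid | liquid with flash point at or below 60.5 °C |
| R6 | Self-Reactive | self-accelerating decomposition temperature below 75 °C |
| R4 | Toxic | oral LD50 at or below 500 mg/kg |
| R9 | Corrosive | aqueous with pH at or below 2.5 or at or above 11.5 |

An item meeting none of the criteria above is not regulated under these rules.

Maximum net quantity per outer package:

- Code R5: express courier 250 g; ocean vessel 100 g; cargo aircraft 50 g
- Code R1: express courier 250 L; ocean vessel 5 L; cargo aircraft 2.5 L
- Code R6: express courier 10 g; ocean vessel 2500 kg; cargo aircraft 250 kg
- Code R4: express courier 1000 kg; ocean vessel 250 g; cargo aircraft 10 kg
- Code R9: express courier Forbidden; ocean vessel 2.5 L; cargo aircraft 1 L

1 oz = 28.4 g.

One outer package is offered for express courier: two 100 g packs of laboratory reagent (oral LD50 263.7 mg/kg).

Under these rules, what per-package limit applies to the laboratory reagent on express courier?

1000 kg

Oral LD50 263.7 mg/kg meets the Code R4 criterion (Toxic), so the laboratory reagent is Code R4.
The express courier limit for Code R4 is 1000 kg.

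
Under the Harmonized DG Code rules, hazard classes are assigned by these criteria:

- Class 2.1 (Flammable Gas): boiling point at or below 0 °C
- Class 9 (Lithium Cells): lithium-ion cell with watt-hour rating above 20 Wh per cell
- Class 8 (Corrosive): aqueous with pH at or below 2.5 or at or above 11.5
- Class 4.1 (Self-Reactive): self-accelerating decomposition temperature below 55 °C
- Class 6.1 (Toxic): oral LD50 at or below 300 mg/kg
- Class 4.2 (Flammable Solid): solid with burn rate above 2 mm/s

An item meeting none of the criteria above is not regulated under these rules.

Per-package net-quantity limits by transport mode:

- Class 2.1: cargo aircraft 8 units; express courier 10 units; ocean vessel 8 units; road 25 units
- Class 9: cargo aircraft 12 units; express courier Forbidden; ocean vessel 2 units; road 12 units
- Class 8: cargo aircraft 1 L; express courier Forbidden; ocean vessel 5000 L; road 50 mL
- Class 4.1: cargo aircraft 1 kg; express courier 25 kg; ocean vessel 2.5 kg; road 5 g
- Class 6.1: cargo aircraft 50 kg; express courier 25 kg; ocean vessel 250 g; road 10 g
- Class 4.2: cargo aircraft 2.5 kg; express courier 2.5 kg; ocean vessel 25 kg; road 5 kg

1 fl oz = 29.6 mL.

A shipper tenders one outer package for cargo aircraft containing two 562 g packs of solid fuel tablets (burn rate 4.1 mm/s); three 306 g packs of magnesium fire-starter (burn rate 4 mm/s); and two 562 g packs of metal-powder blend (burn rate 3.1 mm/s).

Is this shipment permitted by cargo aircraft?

The solid fuel tablets have burn rate 4.1 mm/s, which is > 2 mm/s, so they are Class 4.2 (Flammable Solid).
Magnesium fire-starter: burn rate 4 mm/s > 2 mm/s → Class 4.2 (Flammable Solid).
Burn rate 3.1 mm/s meets the Class 4.2 criterion (Flammable Solid), so the metal-powder blend is Class 4.2.
Total Class 4.2: (two 562 g packs = 1.124 kg) + (three 306 g packs = 918 g) + (two 562 g packs = 1.124 kg) = 3.166 kg.
That exceeds the Class 4.2 cargo aircraft limit of 2.5 kg.

No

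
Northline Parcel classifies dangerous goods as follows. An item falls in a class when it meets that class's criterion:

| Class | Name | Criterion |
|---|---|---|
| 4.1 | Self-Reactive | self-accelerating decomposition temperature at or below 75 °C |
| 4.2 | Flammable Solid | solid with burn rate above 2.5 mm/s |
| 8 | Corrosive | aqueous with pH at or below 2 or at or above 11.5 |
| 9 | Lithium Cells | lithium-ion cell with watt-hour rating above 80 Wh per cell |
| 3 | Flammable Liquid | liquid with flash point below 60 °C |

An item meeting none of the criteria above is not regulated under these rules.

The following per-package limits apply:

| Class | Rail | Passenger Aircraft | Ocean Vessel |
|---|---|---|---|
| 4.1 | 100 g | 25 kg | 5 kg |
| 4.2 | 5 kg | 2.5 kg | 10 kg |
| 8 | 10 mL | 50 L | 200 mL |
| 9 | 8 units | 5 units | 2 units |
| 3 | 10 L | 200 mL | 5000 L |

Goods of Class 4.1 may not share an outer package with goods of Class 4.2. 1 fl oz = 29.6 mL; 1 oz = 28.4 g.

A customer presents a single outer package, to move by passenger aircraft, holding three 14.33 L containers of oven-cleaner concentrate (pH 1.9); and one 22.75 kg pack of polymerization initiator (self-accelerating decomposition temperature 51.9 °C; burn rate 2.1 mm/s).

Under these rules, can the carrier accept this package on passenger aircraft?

Yes

pH 1.9 meets the Class 8 criterion (Corrosive), so the oven-cleaner concentrate is Class 8.
The polymerization initiator has self-accelerating decomposition temperature 51.9 °C, which is ≤ 75 °C, so it is Class 4.1 (Self-Reactive).
Class 4.1 quantity: 22.75 kg.
22.75 kg is within the passenger aircraft limit of 25 kg for Class 4.1.
Class 8 quantity: three 14.33 L containers = 42.99 L.
42.99 L is within the passenger aircraft limit of 50 L for Class 8.
The segregation rule (Class 4.1 with Class 4.2) does not apply to Class 4.1 with Class 8.
Every hazard class is within its passenger aircraft limit and no segregation rule is violated.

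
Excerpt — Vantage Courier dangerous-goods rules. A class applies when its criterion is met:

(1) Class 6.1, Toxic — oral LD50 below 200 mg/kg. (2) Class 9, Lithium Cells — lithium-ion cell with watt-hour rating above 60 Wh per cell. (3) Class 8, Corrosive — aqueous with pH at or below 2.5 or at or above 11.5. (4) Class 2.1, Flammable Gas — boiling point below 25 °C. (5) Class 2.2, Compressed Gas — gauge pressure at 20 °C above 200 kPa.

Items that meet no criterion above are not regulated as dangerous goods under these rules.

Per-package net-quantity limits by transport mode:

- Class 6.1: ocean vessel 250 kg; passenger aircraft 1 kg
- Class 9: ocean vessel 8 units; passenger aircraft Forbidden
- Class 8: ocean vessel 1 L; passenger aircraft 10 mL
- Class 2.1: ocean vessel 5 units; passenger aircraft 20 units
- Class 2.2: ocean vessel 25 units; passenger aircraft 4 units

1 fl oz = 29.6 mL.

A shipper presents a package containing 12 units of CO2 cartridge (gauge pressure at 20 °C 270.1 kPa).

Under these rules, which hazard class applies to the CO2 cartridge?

CO2 cartridge: gauge pressure at 20 °C 270.1 kPa > 200 kPa → Class 2.2 (Compressed Gas).

Class 2.2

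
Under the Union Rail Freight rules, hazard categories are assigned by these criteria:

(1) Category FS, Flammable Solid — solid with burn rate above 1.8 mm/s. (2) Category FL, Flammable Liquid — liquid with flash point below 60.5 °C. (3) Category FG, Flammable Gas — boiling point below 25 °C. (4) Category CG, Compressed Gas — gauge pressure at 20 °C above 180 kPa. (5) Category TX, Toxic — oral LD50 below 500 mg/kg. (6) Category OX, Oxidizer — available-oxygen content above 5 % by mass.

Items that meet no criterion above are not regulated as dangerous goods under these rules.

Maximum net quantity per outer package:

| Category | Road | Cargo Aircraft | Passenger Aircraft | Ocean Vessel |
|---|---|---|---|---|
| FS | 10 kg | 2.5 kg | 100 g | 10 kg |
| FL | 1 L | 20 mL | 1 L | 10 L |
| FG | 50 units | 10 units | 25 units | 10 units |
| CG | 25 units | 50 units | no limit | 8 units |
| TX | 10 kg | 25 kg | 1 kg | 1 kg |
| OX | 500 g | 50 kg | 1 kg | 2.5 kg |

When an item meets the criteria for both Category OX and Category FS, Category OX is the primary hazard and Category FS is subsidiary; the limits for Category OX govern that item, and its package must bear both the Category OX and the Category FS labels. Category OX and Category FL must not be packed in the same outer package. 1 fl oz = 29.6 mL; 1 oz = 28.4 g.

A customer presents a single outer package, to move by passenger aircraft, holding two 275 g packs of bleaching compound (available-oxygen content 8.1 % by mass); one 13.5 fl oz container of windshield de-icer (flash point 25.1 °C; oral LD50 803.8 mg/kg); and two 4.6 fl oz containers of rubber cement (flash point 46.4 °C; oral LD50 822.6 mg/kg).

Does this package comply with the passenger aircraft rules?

Available-oxygen content 8.1 % by mass meets the Category OX criterion (Oxidizer), so the bleaching compound is Category OX.
With flash point 25.1 °C (< 60.5 °C), the windshield de-icer falls in Category FL.
The rubber cement has flash point 46.4 °C, which is < 60.5 °C, so it is Category FL (Flammable Liquid).
Category OX quantity: two 275 g packs = 550 g.
That is within the Category OX passenger aircraft limit of 1 kg.
Category FL net quantity: (one 13.5 fl oz container = 399.6 mL) + (two 4.6 fl oz containers = 272.32 mL) = 671.92 mL.
671.92 mL is within the passenger aircraft limit of 1 L for Category FL.
Category OX and Category FL may not share an outer package.

No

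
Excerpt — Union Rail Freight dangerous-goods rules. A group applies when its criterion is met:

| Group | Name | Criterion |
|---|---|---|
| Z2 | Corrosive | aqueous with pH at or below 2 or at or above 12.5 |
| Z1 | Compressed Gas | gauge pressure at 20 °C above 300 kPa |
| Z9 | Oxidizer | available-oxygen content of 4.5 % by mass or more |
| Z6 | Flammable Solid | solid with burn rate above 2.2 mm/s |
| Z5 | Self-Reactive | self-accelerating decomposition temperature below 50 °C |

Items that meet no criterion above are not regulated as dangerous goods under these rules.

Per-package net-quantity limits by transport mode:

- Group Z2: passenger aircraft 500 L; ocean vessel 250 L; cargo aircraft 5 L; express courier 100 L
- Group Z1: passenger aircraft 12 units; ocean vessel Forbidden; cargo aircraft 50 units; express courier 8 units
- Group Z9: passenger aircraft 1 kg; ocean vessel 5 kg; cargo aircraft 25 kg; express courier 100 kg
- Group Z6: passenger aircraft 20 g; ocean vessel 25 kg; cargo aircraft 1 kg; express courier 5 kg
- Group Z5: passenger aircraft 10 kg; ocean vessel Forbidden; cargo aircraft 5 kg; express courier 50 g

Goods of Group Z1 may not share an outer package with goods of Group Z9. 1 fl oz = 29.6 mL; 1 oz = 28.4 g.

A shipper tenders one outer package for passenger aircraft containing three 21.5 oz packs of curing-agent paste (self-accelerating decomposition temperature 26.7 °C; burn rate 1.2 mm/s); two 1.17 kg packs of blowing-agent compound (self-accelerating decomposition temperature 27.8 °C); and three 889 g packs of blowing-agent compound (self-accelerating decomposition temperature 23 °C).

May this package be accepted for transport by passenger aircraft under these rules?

Yes

The curing-agent paste has self-accelerating decomposition temperature 26.7 °C, which is < 50 °C, so it is Group Z5 (Self-Reactive).
Blowing-agent compound: self-accelerating decomposition temperature 27.8 °C < 50 °C → Group Z5 (Self-Reactive).
With self-accelerating decomposition temperature 23 °C (< 50 °C), the blowing-agent compound falls in Group Z5.
Total Group Z5: (three 21.5 oz packs = 1831.8 g) + (two 1.17 kg packs = 2.34 kg) + (three 889 g packs = 2.667 kg) = 6838.8 g.
6838.8 g ≤ 10 kg (passenger aircraft limit, Group Z5) — within limit.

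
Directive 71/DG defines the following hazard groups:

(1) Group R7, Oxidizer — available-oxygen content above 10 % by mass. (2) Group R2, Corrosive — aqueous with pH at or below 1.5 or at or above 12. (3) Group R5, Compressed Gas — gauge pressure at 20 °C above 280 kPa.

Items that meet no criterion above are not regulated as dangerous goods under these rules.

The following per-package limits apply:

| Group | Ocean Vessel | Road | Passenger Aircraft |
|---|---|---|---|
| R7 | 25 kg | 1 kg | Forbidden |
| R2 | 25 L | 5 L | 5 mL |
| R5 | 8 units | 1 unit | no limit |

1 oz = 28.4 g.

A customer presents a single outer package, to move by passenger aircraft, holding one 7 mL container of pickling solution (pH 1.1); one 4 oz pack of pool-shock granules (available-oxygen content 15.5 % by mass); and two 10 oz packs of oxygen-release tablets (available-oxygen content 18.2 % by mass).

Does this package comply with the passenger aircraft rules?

With pH 1.1 (≤ 1.5), the pickling solution falls in Group R2.
Pool-shock granules: available-oxygen content 15.5 % by mass > 10 % by mass → Group R7 (Oxidizer).
Oxygen-release tablets: available-oxygen content 18.2 % by mass > 10 % by mass → Group R7 (Oxidizer).
Group R7 net quantity: (one 4 oz pack = 113.6 g) + (two 10 oz packs = 568 g) = 681.6 g.
By passenger aircraft, Group R7 is Forbidden regardless of quantity.
Group R2 quantity: 7 mL.
7 mL exceeds the passenger aircraft limit of 5 mL for Group R2.

No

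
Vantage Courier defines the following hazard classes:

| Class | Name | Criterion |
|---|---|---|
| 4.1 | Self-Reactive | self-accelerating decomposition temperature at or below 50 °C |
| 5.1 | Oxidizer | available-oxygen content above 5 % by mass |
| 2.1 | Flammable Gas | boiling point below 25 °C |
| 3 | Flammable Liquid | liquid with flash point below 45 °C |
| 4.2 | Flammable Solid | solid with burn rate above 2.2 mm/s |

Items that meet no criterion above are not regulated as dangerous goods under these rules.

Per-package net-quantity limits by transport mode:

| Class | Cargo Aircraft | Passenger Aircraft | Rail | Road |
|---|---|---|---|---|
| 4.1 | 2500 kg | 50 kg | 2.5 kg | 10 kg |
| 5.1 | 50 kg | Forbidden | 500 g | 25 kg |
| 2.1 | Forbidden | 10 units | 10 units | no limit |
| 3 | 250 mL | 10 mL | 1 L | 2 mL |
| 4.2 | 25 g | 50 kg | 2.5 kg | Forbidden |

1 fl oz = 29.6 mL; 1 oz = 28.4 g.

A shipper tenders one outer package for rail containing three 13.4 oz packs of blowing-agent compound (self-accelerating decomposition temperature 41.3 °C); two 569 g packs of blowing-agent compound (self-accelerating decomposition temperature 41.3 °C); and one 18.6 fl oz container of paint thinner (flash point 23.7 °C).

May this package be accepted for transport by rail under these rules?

With self-accelerating decomposition temperature 41.3 °C (≤ 50 °C), the blowing-agent compound falls in Class 4.1.
With self-accelerating decomposition temperature 41.3 °C (≤ 50 °C), the blowing-agent compound falls in Class 4.1.
Flash point 23.7 °C meets the Class 3 criterion (Flammable Liquid), so the paint thinner is Class 3.
Total Class 4.1: (three 13.4 oz packs = 1141.68 g) + (two 569 g packs = 1.138 kg) = 2279.68 g.
2279.68 g ≤ 2.5 kg (rail limit, Class 4.1) — within limit.
Class 3 quantity: one 18.6 fl oz container = 550.56 mL.
That is within the Class 3 rail limit of 1 L.
Every hazard class is within its rail limit and no segregation rule is violated.

Yes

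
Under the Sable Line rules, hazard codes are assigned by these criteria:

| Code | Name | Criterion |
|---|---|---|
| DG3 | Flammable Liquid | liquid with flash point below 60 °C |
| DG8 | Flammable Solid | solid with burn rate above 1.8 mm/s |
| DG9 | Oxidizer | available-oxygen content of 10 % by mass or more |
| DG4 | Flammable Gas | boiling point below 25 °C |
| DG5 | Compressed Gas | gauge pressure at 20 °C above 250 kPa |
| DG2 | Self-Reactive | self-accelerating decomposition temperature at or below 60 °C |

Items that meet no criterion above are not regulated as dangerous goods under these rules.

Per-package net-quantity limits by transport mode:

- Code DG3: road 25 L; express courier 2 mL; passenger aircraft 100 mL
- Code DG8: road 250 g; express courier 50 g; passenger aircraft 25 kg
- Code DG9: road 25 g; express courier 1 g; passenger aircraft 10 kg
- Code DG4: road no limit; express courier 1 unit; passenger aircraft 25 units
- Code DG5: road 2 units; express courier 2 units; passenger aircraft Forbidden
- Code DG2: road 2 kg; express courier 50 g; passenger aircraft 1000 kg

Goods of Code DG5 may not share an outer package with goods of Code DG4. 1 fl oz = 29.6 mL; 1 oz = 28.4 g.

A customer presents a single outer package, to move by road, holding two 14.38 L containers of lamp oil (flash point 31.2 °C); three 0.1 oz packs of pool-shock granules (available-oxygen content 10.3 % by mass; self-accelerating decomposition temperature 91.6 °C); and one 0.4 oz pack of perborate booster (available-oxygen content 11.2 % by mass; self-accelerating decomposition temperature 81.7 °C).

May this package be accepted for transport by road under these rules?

The lamp oil has flash point 31.2 °C, which is < 60 °C, so it is Code DG3 (Flammable Liquid).
With available-oxygen content 10.3 % by mass (≥ 10 % by mass), the pool-shock granules fall in Code DG9.
With available-oxygen content 11.2 % by mass (≥ 10 % by mass), the perborate booster falls in Code DG9.
Code DG3 quantity: two 14.38 L containers = 28.76 L.
That exceeds the Code DG3 road limit of 25 L.
Code DG9 net quantity: (three 0.1 oz packs = 8.52 g) + (one 0.4 oz pack = 11.36 g) = 19.88 g.
That is within the Code DG9 road limit of 25 g.
The segregation rule (Code DG5 with Code DG4) does not apply to Code DG3 with Code DG9.

No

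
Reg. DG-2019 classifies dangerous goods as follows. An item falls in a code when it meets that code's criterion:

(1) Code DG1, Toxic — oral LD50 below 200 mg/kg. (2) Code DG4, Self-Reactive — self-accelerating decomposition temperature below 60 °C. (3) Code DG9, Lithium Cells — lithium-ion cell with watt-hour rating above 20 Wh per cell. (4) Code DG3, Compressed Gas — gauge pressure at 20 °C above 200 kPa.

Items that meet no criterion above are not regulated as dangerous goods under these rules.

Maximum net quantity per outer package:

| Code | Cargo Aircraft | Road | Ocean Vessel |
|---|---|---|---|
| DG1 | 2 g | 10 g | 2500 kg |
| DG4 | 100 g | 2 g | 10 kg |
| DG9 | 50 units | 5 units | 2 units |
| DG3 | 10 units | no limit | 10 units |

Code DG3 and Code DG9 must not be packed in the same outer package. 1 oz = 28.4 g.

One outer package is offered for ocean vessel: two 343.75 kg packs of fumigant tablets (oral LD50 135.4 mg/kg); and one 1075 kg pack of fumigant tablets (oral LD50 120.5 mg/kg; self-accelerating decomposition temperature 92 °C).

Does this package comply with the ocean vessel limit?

Yes

Oral LD50 135.4 mg/kg meets the Code DG1 criterion (Toxic), so the fumigant tablets are Code DG1.
Fumigant tablets: oral LD50 120.5 mg/kg < 200 mg/kg → Code DG1 (Toxic).
Code DG1 net quantity: (two 343.75 kg packs = 687.5 kg) + 1075 kg = 1762.5 kg.
1762.5 kg ≤ 2500 kg (ocean vessel limit, Code DG1) — within limit.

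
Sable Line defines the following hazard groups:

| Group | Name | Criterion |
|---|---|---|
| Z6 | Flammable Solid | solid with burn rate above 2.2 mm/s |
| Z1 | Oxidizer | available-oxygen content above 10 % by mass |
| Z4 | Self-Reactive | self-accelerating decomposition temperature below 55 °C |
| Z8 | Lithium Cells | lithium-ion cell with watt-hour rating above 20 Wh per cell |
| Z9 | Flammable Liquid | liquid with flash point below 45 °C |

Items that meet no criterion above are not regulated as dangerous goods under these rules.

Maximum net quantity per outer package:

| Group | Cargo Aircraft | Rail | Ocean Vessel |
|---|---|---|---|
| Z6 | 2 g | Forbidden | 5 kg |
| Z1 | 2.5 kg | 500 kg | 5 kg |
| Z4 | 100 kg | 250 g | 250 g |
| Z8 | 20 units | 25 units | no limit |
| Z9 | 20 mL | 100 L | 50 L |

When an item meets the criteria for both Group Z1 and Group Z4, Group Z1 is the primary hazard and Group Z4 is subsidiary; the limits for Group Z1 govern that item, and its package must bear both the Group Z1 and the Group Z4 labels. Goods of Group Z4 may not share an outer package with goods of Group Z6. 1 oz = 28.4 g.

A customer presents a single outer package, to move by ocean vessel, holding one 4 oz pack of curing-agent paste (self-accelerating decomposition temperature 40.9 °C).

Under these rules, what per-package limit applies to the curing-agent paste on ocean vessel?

With self-accelerating decomposition temperature 40.9 °C (< 55 °C), the curing-agent paste falls in Group Z4.
The ocean vessel limit for Group Z4 is 250 g.

250 g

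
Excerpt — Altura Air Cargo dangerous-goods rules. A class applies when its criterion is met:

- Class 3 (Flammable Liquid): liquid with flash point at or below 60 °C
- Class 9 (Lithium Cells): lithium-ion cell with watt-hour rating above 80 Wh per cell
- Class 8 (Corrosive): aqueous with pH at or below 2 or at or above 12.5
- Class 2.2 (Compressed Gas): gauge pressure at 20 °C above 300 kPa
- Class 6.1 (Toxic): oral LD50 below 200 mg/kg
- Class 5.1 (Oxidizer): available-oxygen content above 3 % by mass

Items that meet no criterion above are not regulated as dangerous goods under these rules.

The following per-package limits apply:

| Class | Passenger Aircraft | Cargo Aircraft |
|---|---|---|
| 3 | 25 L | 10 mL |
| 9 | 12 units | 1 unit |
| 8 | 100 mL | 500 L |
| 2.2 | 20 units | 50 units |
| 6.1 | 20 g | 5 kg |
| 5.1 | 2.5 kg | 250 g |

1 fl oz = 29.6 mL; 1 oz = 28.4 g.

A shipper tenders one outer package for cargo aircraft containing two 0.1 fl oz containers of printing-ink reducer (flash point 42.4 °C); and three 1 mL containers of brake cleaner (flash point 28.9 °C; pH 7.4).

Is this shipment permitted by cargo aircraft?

Yes

Printing-ink reducer: flash point 42.4 °C ≤ 60 °C → Class 3 (Flammable Liquid).
Flash point 28.9 °C meets the Class 3 criterion (Flammable Liquid), so the brake cleaner is Class 3.
Total Class 3: (two 0.1 fl oz containers = 5.92 mL) + (three 1 mL containers = 3 mL) = 8.92 mL.
8.92 mL ≤ 10 mL (cargo aircraft limit, Class 3) — within limit.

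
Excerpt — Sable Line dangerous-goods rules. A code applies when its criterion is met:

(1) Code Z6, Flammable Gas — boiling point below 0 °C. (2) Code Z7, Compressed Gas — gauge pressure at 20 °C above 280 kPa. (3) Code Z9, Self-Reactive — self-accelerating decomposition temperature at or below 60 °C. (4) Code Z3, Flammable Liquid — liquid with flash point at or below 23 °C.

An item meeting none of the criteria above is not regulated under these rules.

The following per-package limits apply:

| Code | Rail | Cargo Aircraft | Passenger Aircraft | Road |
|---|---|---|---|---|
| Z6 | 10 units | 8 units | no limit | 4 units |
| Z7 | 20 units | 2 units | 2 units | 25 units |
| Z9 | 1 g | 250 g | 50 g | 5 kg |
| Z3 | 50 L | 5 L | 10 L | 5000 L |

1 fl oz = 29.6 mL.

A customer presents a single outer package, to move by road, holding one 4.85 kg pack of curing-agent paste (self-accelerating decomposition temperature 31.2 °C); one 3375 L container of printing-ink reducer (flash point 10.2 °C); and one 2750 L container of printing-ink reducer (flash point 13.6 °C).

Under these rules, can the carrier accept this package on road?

No

Curing-agent paste: self-accelerating decomposition temperature 31.2 °C ≤ 60 °C → Code Z9 (Self-Reactive).
Flash point 10.2 °C meets the Code Z3 criterion (Flammable Liquid), so the printing-ink reducer is Code Z3.
Flash point 13.6 °C meets the Code Z3 criterion (Flammable Liquid), so the printing-ink reducer is Code Z3.
Code Z3 net quantity: 3375 L + 2750 L = 6125 L.
That exceeds the Code Z3 road limit of 5000 L.
Code Z9 quantity: 4.85 kg.
That is within the Code Z9 road limit of 5 kg.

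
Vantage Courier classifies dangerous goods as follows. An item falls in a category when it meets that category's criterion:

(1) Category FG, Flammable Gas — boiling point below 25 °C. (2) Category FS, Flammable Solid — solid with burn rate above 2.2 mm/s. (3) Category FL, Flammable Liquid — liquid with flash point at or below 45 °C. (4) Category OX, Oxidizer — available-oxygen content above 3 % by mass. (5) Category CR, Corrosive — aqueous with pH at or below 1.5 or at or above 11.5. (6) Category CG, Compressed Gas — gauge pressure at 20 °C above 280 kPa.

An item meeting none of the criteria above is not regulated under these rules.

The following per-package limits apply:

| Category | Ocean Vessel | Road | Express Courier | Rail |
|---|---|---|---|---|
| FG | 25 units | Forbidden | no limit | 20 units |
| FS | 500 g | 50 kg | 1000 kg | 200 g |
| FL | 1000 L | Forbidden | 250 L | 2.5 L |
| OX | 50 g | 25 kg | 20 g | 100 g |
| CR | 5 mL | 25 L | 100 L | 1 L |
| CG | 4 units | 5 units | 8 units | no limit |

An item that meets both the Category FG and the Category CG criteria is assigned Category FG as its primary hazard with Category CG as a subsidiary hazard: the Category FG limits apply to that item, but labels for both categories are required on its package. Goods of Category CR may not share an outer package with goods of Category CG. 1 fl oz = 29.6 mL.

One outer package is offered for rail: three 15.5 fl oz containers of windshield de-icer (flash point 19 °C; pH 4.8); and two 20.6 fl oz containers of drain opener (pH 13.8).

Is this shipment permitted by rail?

No

With flash point 19 °C (≤ 45 °C), the windshield de-icer falls in Category FL.
The drain opener has pH 13.8, which is ≥ 11.5, so it is Category CR (Corrosive).
Category CR quantity: two 20.6 fl oz containers = 1219.52 mL.
That exceeds the Category CR rail limit of 1 L.
Category FL quantity: three 15.5 fl oz containers = 1376.4 mL.
1376.4 mL is within the rail limit of 2.5 L for Category FL.
The segregation rule (Category CR with Category CG) does not apply to Category CR with Category FL.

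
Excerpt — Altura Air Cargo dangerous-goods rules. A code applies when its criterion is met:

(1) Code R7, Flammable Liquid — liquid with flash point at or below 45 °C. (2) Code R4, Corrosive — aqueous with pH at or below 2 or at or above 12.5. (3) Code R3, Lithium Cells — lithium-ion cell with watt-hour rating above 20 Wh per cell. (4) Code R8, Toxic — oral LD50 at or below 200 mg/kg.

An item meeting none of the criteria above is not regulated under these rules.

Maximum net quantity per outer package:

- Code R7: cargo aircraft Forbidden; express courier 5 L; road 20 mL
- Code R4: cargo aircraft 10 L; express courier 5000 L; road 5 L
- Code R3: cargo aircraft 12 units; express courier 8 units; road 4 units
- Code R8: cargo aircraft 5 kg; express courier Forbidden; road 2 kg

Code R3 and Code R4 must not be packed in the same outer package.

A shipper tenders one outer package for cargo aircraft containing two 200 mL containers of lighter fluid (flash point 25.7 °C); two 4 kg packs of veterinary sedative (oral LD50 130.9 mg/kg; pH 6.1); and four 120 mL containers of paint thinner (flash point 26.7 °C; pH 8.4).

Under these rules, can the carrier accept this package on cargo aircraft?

Lighter fluid: flash point 25.7 °C ≤ 45 °C → Code R7 (Flammable Liquid).
With oral LD50 130.9 mg/kg (≤ 200 mg/kg), the veterinary sedative falls in Code R8.
With flash point 26.7 °C (≤ 45 °C), the paint thinner falls in Code R7.
Total Code R7: (two 200 mL containers = 400 mL) + (four 120 mL containers = 480 mL) = 880 mL.
Code R7 is Forbidden by cargo aircraft.
Code R8 quantity: two 4 kg packs = 8 kg.
That exceeds the Code R8 cargo aircraft limit of 5 kg.
The segregation rule (Code R3 with Code R4) does not apply to Code R7 with Code R8.

No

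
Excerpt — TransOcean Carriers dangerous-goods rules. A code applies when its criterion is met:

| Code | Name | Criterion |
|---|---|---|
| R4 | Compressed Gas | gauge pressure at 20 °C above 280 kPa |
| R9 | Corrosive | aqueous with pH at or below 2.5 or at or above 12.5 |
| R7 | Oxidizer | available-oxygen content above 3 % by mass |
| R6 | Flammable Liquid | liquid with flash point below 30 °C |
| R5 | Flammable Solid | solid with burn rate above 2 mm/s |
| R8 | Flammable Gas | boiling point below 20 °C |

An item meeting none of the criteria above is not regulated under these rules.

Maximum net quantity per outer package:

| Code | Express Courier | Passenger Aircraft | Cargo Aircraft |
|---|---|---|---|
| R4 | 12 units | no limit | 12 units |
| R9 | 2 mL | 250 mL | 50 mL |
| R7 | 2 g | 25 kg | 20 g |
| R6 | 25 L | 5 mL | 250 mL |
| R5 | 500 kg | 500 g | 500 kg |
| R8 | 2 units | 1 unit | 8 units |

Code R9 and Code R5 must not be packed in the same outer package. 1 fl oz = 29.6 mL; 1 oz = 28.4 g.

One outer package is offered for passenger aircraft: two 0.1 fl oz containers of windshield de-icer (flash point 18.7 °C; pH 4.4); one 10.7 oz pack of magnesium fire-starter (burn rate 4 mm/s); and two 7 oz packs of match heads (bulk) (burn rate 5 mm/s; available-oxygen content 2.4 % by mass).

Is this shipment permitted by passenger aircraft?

Flash point 18.7 °C meets the Code R6 criterion (Flammable Liquid), so the windshield de-icer is Code R6.
Burn rate 4 mm/s meets the Code R5 criterion (Flammable Solid), so the magnesium fire-starter is Code R5.
With burn rate 5 mm/s (> 2 mm/s), the match heads (bulk) fall in Code R5.
Total Code R5: (one 10.7 oz pack = 303.88 g) + (two 7 oz packs = 397.6 g) = 701.48 g.
That exceeds the Code R5 passenger aircraft limit of 500 g.
Code R6 quantity: two 0.1 fl oz containers = 5.92 mL.
5.92 mL > 5 mL (passenger aircraft limit, Code R6) — over the limit.
The segregation rule (Code R9 with Code R5) does not apply to Code R5 with Code R6.

No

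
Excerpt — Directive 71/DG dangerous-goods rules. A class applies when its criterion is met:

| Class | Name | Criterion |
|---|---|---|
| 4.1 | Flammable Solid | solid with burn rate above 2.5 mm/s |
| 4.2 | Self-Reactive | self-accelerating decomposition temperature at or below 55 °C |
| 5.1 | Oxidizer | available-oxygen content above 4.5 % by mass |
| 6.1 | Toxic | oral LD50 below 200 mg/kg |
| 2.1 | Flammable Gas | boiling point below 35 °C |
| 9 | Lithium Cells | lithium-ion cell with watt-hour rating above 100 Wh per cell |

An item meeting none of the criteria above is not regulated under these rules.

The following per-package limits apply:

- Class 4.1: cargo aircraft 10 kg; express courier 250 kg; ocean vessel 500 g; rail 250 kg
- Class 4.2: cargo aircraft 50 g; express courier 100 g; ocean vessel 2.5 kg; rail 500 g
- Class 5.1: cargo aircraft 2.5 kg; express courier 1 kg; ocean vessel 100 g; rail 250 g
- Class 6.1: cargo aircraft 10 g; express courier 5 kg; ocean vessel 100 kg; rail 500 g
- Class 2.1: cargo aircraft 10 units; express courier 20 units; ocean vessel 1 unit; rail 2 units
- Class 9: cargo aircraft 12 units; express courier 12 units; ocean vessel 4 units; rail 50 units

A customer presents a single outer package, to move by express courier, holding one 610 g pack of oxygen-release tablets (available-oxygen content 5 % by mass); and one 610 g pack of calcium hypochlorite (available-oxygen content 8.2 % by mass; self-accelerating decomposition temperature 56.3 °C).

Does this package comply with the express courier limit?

Available-oxygen content 5 % by mass meets the Class 5.1 criterion (Oxidizer), so the oxygen-release tablets are Class 5.1.
Available-oxygen content 8.2 % by mass meets the Class 5.1 criterion (Oxidizer), so the calcium hypochlorite is Class 5.1.
Total Class 5.1: 610 g + 610 g = 1.22 kg.
1.22 kg > 1 kg (express courier limit, Class 5.1) — over the limit.

No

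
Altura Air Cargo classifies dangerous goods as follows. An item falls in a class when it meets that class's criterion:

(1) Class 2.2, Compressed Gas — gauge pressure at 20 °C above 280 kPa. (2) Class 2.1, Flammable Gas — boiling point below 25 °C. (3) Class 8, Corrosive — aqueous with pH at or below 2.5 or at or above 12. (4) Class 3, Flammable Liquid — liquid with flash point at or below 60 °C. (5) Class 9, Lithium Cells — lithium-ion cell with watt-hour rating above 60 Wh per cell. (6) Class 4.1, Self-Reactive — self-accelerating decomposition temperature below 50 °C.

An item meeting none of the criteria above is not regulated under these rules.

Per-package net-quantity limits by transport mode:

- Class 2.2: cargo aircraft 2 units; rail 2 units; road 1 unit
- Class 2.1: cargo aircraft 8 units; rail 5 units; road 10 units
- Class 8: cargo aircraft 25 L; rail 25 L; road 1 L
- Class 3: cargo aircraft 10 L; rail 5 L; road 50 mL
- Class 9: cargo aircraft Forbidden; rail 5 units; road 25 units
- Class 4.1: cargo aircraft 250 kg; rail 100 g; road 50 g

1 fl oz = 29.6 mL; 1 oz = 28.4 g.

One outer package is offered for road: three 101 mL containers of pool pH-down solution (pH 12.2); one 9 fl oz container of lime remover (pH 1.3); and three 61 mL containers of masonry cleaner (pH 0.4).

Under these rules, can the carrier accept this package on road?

Yes

With pH 12.2 (≥ 12), the pool pH-down solution falls in Class 8.
With pH 1.3 (≤ 2.5), the lime remover falls in Class 8.
With pH 0.4 (≤ 2.5), the masonry cleaner falls in Class 8.
Class 8 net quantity: (three 101 mL containers = 303 mL) + (one 9 fl oz container = 266.4 mL) + (three 61 mL containers = 183 mL) = 752.4 mL.
752.4 mL is within the road limit of 1 L for Class 8.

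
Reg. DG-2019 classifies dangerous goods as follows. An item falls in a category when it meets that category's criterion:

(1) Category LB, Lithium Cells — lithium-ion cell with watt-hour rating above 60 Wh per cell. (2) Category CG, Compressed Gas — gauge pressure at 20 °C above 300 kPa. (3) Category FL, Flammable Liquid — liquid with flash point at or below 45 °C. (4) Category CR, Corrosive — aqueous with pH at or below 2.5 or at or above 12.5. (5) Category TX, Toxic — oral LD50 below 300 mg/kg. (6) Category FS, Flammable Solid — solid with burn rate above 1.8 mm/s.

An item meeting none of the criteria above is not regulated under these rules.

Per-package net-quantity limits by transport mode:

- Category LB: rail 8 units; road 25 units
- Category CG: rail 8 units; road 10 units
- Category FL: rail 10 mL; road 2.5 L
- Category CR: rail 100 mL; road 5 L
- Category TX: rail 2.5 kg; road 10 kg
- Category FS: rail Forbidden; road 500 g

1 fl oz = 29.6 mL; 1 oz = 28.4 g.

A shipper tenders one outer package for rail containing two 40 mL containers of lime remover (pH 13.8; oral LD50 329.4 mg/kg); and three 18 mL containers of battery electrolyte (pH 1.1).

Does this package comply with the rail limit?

No

Lime remover: pH 13.8 ≥ 12.5 → Category CR (Corrosive).
Battery electrolyte: pH 1.1 ≤ 2.5 → Category CR (Corrosive).
Category CR net quantity: (two 40 mL containers = 80 mL) + (three 18 mL containers = 54 mL) = 134 mL.
134 mL > 100 mL (rail limit, Category CR) — over the limit.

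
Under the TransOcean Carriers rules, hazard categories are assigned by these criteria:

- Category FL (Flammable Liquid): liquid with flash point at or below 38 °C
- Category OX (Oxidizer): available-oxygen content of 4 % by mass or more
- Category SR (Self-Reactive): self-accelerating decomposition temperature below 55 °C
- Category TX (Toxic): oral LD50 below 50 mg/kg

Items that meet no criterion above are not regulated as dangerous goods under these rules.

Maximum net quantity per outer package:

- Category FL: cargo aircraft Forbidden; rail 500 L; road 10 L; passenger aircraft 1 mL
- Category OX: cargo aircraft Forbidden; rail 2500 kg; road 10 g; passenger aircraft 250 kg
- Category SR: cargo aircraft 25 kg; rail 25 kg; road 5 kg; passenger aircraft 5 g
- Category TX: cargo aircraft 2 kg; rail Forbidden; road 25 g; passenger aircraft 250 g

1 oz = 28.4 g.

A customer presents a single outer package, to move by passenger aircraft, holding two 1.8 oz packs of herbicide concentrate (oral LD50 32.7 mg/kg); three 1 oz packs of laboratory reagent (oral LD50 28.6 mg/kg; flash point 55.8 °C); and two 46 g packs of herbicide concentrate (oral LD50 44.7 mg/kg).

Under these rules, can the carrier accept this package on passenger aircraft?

Oral LD50 32.7 mg/kg meets the Category TX criterion (Toxic), so the herbicide concentrate is Category TX.
Oral LD50 28.6 mg/kg meets the Category TX criterion (Toxic), so the laboratory reagent is Category TX.
The herbicide concentrate has oral LD50 44.7 mg/kg, which is < 50 mg/kg, so it is Category TX (Toxic).
Category TX net quantity: (two 1.8 oz packs = 102.24 g) + (three 1 oz packs = 85.2 g) + (two 46 g packs = 92 g) = 279.44 g.
That exceeds the Category TX passenger aircraft limit of 250 g.

No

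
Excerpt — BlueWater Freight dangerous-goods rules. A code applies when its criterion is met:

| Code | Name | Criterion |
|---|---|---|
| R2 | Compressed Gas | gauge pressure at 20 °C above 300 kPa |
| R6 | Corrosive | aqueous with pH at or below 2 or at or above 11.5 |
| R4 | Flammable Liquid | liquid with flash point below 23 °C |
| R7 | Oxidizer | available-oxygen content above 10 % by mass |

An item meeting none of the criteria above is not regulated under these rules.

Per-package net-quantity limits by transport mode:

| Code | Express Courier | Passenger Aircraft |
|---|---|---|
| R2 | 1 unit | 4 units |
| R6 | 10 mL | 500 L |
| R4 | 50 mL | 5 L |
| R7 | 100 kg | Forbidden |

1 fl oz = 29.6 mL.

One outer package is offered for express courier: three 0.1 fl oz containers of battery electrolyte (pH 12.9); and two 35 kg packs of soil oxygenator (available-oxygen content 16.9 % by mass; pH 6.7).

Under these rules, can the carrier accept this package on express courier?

Yes

The battery electrolyte has pH 12.9, which is ≥ 11.5, so it is Code R6 (Corrosive).
Soil oxygenator: available-oxygen content 16.9 % by mass > 10 % by mass → Code R7 (Oxidizer).
Code R6 quantity: three 0.1 fl oz containers = 8.88 mL.
8.88 mL ≤ 10 mL (express courier limit, Code R6) — within limit.
Code R7 quantity: two 35 kg packs = 70 kg.
70 kg is within the express courier limit of 100 kg for Code R7.
Every hazard code is within its express courier limit and no segregation rule is violated.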